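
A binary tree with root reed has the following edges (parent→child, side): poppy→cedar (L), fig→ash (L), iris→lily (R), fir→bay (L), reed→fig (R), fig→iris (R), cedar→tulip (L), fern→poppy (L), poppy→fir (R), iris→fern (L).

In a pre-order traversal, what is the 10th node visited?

bay

Pre-order visits the node, then its left subtree, then its right subtree.
Visit reed.
At reed: no left child.
At reed: go right to fig.
  Visit fig.
  At fig: go left to ash.
    ash is a leaf — visit ash.
  At fig: go right to iris.
    Visit iris.
    At iris: go left to fern.
      Visit fern.
      At fern: go left to poppy.
        Visit poppy.
        At poppy: go left to cedar.
          Visit cedar.
          At cedar: go left to tulip.
            tulip is a leaf — visit tulip.
          At cedar: no right child.
        At poppy: go right to fir.
          Visit fir.
          At fir: go left to bay.
            bay is a leaf — visit bay.
          At fir: no right child.
      At fern: no right child.
    At iris: go right to lily.
      lily is a leaf — visit lily.
Full pre-order sequence: reed, fig, ash, iris, fern, poppy, cedar, tulip, fir, bay, lily.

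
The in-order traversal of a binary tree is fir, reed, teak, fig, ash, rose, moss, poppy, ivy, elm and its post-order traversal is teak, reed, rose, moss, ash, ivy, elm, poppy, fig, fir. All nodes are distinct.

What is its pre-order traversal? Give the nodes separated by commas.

fir, fig, reed, teak, poppy, ash, moss, rose, elm, ivy

The last element of post-order is the root; it splits in-order into left and right subtrees.
Root fir: left subtree has 0 nodes { }, right has 9 {reed, teak, fig, ash, rose, moss, poppy, ivy, elm}.
  Root fig: left subtree has 2 nodes {reed, teak}, right has 6 {ash, rose, moss, poppy, ivy, elm}.
    Root reed: left subtree has 0 nodes { }, right has 1 {teak}.
    Root poppy: left subtree has 3 nodes {ash, rose, moss}, right has 2 {ivy, elm}.
      Root ash: left subtree has 0 nodes { }, right has 2 {rose, moss}.
        Root moss: left subtree has 1 node {rose}, right has 0 { }.
      Root elm: left subtree has 1 node {ivy}, right has 0 { }.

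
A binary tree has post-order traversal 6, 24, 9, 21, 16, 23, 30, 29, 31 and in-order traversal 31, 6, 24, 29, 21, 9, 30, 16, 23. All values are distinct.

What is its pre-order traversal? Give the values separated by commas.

The last element of post-order is the root; it splits in-order into left and right subtrees.
Root 31: left subtree has 0 nodes { }, right has 8 {6, 24, 29, 21, 9, 30, 16, 23}.
  Root 29: left subtree has 2 nodes {6, 24}, right has 5 {21, 9, 30, 16, 23}.
    Root 24: left subtree has 1 node {6}, right has 0 { }.
    Root 30: left subtree has 2 nodes {21, 9}, right has 2 {16, 23}.
      Root 21: left subtree has 0 nodes { }, right has 1 {9}.
      Root 23: left subtree has 1 node {16}, right has 0 { }.

31, 29, 24, 6, 30, 21, 9, 23, 16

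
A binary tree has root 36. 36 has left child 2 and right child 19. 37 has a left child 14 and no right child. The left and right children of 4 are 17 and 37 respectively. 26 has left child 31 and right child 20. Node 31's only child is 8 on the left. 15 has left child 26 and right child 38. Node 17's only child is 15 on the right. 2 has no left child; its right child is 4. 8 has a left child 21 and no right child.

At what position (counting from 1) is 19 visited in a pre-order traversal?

Pre-order visits the node, then its left subtree, then its right subtree.
Visit 36.
At 36: go left to 2.
  Visit 2.
  At 2: no left child.
  At 2: go right to 4.
    Visit 4.
    At 4: go left to 17.
      Visit 17.
      At 17: no left child.
      At 17: go right to 15.
        Visit 15.
        At 15: go left to 26.
          Visit 26.
          At 26: go left to 31.
            Visit 31.
            At 31: go left to 8.
              Visit 8.
              At 8: go left to 21.
                21 is a leaf — visit 21.
              At 8: no right child.
            At 31: no right child.
          At 26: go right to 20.
            20 is a leaf — visit 20.
        At 15: go right to 38.
          38 is a leaf — visit 38.
    At 4: go right to 37.
      Visit 37.
      At 37: go left to 14.
        14 is a leaf — visit 14.
      At 37: no right child.
At 36: go right to 19.
  19 is a leaf — visit 19.
Full pre-order sequence: 36, 2, 4, 17, 15, 26, 31, 8, 21, 20, 38, 37, 14, 19.

14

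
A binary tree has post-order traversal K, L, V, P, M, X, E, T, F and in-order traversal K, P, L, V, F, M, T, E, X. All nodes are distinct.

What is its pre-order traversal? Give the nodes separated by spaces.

The last element of post-order is the root; it splits in-order into left and right subtrees.
Root F: left subtree has 4 nodes {K, P, L, V}, right has 4 {M, T, E, X}.
  Root P: left subtree has 1 node {K}, right has 2 {L, V}.
    Root V: left subtree has 1 node {L}, right has 0 { }.
  Root T: left subtree has 1 node {M}, right has 2 {E, X}.
    Root E: left subtree has 0 nodes { }, right has 1 {X}.

F P K V L T M E X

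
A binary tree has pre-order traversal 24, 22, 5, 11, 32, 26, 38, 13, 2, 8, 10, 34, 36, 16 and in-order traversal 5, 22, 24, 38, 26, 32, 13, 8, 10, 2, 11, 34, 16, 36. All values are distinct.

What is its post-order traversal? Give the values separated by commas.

The first element of pre-order is the root; it splits in-order into left and right subtrees.
Root 24: left subtree has 2 nodes {5, 22}, right has 11 {38, 26, 32, 13, 8, 10, 2, 11, 34, 16, 36}.
  Root 22: left subtree has 1 node {5}, right has 0 { }.
  Root 11: left subtree has 7 nodes {38, 26, 32, 13, 8, 10, 2}, right has 3 {34, 16, 36}.
    Root 32: left subtree has 2 nodes {38, 26}, right has 4 {13, 8, 10, 2}.
      Root 26: left subtree has 1 node {38}, right has 0 { }.
      Root 13: left subtree has 0 nodes { }, right has 3 {8, 10, 2}.
        Root 2: left subtree has 2 nodes {8, 10}, right has 0 { }.
          Root 8: left subtree has 0 nodes { }, right has 1 {10}.
    Root 34: left subtree has 0 nodes { }, right has 2 {16, 36}.
      Root 36: left subtree has 1 node {16}, right has 0 { }.

5, 22, 38, 26, 10, 8, 2, 13, 32, 16, 36, 34, 11, 24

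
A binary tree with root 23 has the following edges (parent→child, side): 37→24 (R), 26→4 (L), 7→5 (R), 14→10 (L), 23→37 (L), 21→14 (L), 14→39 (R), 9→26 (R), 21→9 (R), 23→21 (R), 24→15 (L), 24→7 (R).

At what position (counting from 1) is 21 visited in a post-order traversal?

12

Post-order visits the left subtree, then the right subtree, then the node.
At 23: go left to 37.
  At 37: no left child.
  At 37: go right to 24.
    At 24: go left to 15.
      15 is a leaf — visit 15.
    At 24: go right to 7.
      At 7: no left child.
      At 7: go right to 5.
        5 is a leaf — visit 5.
      Visit 7.
    Visit 24.
  Visit 37.
At 23: go right to 21.
  At 21: go left to 14.
    At 14: go left to 10.
      10 is a leaf — visit 10.
    At 14: go right to 39.
      39 is a leaf — visit 39.
    Visit 14.
  At 21: go right to 9.
    At 9: no left child.
    At 9: go right to 26.
      At 26: go left to 4.
        4 is a leaf — visit 4.
      At 26: no right child.
      Visit 26.
    Visit 9.
  Visit 21.
Visit 23.
Full post-order sequence: 15, 5, 7, 24, 37, 10, 39, 14, 4, 26, 9, 21, 23.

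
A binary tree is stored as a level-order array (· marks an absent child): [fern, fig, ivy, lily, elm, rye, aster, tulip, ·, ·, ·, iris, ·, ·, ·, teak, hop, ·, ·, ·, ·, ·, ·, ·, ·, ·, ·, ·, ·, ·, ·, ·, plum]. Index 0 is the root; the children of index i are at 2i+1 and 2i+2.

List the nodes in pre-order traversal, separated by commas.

Pre-order visits the node, then its left subtree, then its right subtree.
Visit fern.
At fern: go left to fig.
  Visit fig.
  At fig: go left to lily.
    Visit lily.
    At lily: go left to tulip.
      Visit tulip.
      At tulip: go left to teak.
        Visit teak.
        At teak: no left child.
        At teak: go right to plum.
          plum is a leaf — visit plum.
      At tulip: go right to hop.
        hop is a leaf — visit hop.
    At lily: no right child.
  At fig: go right to elm.
    elm is a leaf — visit elm.
At fern: go right to ivy.
  Visit ivy.
  At ivy: go left to rye.
    Visit rye.
    At rye: go left to iris.
      iris is a leaf — visit iris.
    At rye: no right child.
  At ivy: go right to aster.
    aster is a leaf — visit aster.

fern, fig, lily, tulip, teak, plum, hop, elm, ivy, rye, iris, aster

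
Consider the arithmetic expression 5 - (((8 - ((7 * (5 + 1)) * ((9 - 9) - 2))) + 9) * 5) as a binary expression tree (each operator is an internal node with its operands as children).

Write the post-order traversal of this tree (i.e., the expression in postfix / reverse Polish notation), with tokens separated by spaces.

5 8 7 5 1 + * 9 9 - 2 - * - 9 + 5 * -

Post-order on an expression tree gives postfix notation: for each operator, emit left operand, right operand, then the operator.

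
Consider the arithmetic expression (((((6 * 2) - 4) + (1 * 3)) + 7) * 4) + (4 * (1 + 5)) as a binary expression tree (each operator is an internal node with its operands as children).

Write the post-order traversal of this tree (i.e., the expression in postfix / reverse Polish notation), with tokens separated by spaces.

6 2 * 4 - 1 3 * + 7 + 4 * 4 1 5 + * +

Post-order on an expression tree gives postfix notation: for each operator, emit left operand, right operand, then the operator.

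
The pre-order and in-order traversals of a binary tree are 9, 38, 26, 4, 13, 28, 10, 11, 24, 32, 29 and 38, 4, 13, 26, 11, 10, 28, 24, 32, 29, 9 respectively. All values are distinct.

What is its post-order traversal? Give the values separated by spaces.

13 4 11 10 29 32 24 28 26 38 9

The first element of pre-order is the root; it splits in-order into left and right subtrees.
Root 9: left subtree has 10 nodes {38, 4, 13, 26, 11, 10, 28, 24, 32, 29}, right has 0 { }.
  Root 38: left subtree has 0 nodes { }, right has 9 {4, 13, 26, 11, 10, 28, 24, 32, 29}.
    Root 26: left subtree has 2 nodes {4, 13}, right has 6 {11, 10, 28, 24, 32, 29}.
      Root 4: left subtree has 0 nodes { }, right has 1 {13}.
      Root 28: left subtree has 2 nodes {11, 10}, right has 3 {24, 32, 29}.
        Root 10: left subtree has 1 node {11}, right has 0 { }.
        Root 24: left subtree has 0 nodes { }, right has 2 {32, 29}.
          Root 32: left subtree has 0 nodes { }, right has 1 {29}.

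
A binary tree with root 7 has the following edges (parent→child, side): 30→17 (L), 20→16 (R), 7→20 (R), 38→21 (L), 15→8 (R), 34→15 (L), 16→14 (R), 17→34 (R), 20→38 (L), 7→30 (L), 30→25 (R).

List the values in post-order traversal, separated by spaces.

8 15 34 17 25 30 21 38 14 16 20 7

Post-order visits the left subtree, then the right subtree, then the node.
At 7: go left to 30.
  At 30: go left to 17.
    At 17: no left child.
    At 17: go right to 34.
      At 34: go left to 15.
        At 15: no left child.
        At 15: go right to 8.
          8 is a leaf — visit 8.
        Visit 15.
      At 34: no right child.
      Visit 34.
    Visit 17.
  At 30: go right to 25.
    25 is a leaf — visit 25.
  Visit 30.
At 7: go right to 20.
  At 20: go left to 38.
    At 38: go left to 21.
      21 is a leaf — visit 21.
    At 38: no right child.
    Visit 38.
  At 20: go right to 16.
    At 16: no left child.
    At 16: go right to 14.
      14 is a leaf — visit 14.
    Visit 16.
  Visit 20.
Visit 7.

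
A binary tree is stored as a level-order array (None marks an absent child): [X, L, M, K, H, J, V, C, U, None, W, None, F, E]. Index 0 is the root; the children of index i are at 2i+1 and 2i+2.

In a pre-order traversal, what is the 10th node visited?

F

Pre-order visits the node, then its left subtree, then its right subtree.
Visit X.
At X: go left to L.
  Visit L.
  At L: go left to K.
    Visit K.
    At K: go left to C.
      C is a leaf — visit C.
    At K: go right to U.
      U is a leaf — visit U.
  At L: go right to H.
    Visit H.
    At H: no left child.
    At H: go right to W.
      W is a leaf — visit W.
At X: go right to M.
  Visit M.
  At M: go left to J.
    Visit J.
    At J: no left child.
    At J: go right to F.
      F is a leaf — visit F.
  At M: go right to V.
    Visit V.
    At V: go left to E.
      E is a leaf — visit E.
    At V: no right child.
Full pre-order sequence: X, L, K, C, U, H, W, M, J, F, V, E.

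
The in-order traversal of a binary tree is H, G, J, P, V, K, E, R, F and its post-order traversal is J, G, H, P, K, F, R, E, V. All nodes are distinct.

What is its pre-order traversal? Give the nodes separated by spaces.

The last element of post-order is the root; it splits in-order into left and right subtrees.
Root V: left subtree has 4 nodes {H, G, J, P}, right has 4 {K, E, R, F}.
  Root P: left subtree has 3 nodes {H, G, J}, right has 0 { }.
    Root H: left subtree has 0 nodes { }, right has 2 {G, J}.
      Root G: left subtree has 0 nodes { }, right has 1 {J}.
  Root E: left subtree has 1 node {K}, right has 2 {R, F}.
    Root R: left subtree has 0 nodes { }, right has 1 {F}.

V P H G J E K R F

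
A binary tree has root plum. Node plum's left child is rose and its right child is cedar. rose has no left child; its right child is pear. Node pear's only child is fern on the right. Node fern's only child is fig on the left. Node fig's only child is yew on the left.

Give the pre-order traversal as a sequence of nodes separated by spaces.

Pre-order visits the node, then its left subtree, then its right subtree.
Visit plum.
At plum: go left to rose.
  Visit rose.
  At rose: no left child.
  At rose: go right to pear.
    Visit pear.
    At pear: no left child.
    At pear: go right to fern.
      Visit fern.
      At fern: go left to fig.
        Visit fig.
        At fig: go left to yew.
          yew is a leaf — visit yew.
        At fig: no right child.
      At fern: no right child.
At plum: go right to cedar.
  cedar is a leaf — visit cedar.

plum rose pear fern fig yew cedar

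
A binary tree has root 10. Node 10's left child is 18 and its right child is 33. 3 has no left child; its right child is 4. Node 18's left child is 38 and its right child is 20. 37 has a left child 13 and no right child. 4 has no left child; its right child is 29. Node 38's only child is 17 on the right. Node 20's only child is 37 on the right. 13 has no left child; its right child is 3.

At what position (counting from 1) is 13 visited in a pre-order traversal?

7

Pre-order visits the node, then its left subtree, then its right subtree.
Visit 10.
At 10: go left to 18.
  Visit 18.
  At 18: go left to 38.
    Visit 38.
    At 38: no left child.
    At 38: go right to 17.
      17 is a leaf — visit 17.
  At 18: go right to 20.
    Visit 20.
    At 20: no left child.
    At 20: go right to 37.
      Visit 37.
      At 37: go left to 13.
        Visit 13.
        At 13: no left child.
        At 13: go right to 3.
          Visit 3.
          At 3: no left child.
          At 3: go right to 4.
            Visit 4.
            At 4: no left child.
            At 4: go right to 29.
              29 is a leaf — visit 29.
      At 37: no right child.
At 10: go right to 33.
  33 is a leaf — visit 33.
Full pre-order sequence: 10, 18, 38, 17, 20, 37, 13, 3, 4, 29, 33.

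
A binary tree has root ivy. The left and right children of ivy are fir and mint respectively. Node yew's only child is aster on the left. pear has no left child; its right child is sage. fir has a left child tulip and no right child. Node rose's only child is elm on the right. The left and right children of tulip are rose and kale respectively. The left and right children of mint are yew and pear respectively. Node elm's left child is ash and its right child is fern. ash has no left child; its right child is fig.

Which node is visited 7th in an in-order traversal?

kale

In-order visits the left subtree, then the node, then the right subtree.
At ivy: go left to fir.
  At fir: go left to tulip.
    At tulip: go left to rose.
      At rose: no left child.
      Visit rose.
      At rose: go right to elm.
        At elm: go left to ash.
          At ash: no left child.
          Visit ash.
          At ash: go right to fig.
            fig is a leaf — visit fig.
        Visit elm.
        At elm: go right to fern.
          fern is a leaf — visit fern.
    Visit tulip.
    At tulip: go right to kale.
      kale is a leaf — visit kale.
  Visit fir.
  At fir: no right child.
Visit ivy.
At ivy: go right to mint.
  At mint: go left to yew.
    At yew: go left to aster.
      aster is a leaf — visit aster.
    Visit yew.
    At yew: no right child.
  Visit mint.
  At mint: go right to pear.
    At pear: no left child.
    Visit pear.
    At pear: go right to sage.
      sage is a leaf — visit sage.
Full in-order sequence: rose, ash, fig, elm, fern, tulip, kale, fir, ivy, aster, yew, mint, pear, sage.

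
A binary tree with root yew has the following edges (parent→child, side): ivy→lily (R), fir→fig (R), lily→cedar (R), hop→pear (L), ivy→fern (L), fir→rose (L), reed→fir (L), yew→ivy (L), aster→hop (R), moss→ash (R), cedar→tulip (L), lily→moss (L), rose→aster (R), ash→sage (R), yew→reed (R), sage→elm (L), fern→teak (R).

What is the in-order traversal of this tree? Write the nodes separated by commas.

In-order visits the left subtree, then the node, then the right subtree.
At yew: go left to ivy.
  At ivy: go left to fern.
    At fern: no left child.
    Visit fern.
    At fern: go right to teak.
      teak is a leaf — visit teak.
  Visit ivy.
  At ivy: go right to lily.
    At lily: go left to moss.
      At moss: no left child.
      Visit moss.
      At moss: go right to ash.
        At ash: no left child.
        Visit ash.
        At ash: go right to sage.
          At sage: go left to elm.
            elm is a leaf — visit elm.
          Visit sage.
          At sage: no right child.
    Visit lily.
    At lily: go right to cedar.
      At cedar: go left to tulip.
        tulip is a leaf — visit tulip.
      Visit cedar.
      At cedar: no right child.
Visit yew.
At yew: go right to reed.
  At reed: go left to fir.
    At fir: go left to rose.
      At rose: no left child.
      Visit rose.
      At rose: go right to aster.
        At aster: no left child.
        Visit aster.
        At aster: go right to hop.
          At hop: go left to pear.
            pear is a leaf — visit pear.
          Visit hop.
          At hop: no right child.
    Visit fir.
    At fir: go right to fig.
      fig is a leaf — visit fig.
  Visit reed.
  At reed: no right child.

fern, teak, ivy, moss, ash, elm, sage, lily, tulip, cedar, yew, rose, aster, pear, hop, fir, fig, reed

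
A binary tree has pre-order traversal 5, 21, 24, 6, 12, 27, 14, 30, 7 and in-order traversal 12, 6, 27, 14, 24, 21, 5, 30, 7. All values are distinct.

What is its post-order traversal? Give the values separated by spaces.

12 14 27 6 24 21 7 30 5

The first element of pre-order is the root; it splits in-order into left and right subtrees.
Root 5: left subtree has 6 nodes {12, 6, 27, 14, 24, 21}, right has 2 {30, 7}.
  Root 21: left subtree has 5 nodes {12, 6, 27, 14, 24}, right has 0 { }.
    Root 24: left subtree has 4 nodes {12, 6, 27, 14}, right has 0 { }.
      Root 6: left subtree has 1 node {12}, right has 2 {27, 14}.
        Root 27: left subtree has 0 nodes { }, right has 1 {14}.
  Root 30: left subtree has 0 nodes { }, right has 1 {7}.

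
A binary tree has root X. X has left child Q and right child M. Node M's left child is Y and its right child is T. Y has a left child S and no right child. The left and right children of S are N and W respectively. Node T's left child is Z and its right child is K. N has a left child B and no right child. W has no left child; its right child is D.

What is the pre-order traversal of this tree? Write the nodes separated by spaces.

Pre-order visits the node, then its left subtree, then its right subtree.
Visit X.
At X: go left to Q.
  Q is a leaf — visit Q.
At X: go right to M.
  Visit M.
  At M: go left to Y.
    Visit Y.
    At Y: go left to S.
      Visit S.
      At S: go left to N.
        Visit N.
        At N: go left to B.
          B is a leaf — visit B.
        At N: no right child.
      At S: go right to W.
        Visit W.
        At W: no left child.
        At W: go right to D.
          D is a leaf — visit D.
    At Y: no right child.
  At M: go right to T.
    Visit T.
    At T: go left to Z.
      Z is a leaf — visit Z.
    At T: go right to K.
      K is a leaf — visit K.

X Q M Y S N B W D T Z K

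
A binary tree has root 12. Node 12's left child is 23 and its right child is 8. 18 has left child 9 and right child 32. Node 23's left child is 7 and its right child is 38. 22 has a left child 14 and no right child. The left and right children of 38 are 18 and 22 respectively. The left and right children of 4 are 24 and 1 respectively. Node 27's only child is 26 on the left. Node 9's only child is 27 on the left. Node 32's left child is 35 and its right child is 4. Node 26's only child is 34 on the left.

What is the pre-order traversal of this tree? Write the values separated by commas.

12, 23, 7, 38, 18, 9, 27, 26, 34, 32, 35, 4, 24, 1, 22, 14, 8

Pre-order visits the node, then its left subtree, then its right subtree.
Visit 12.
At 12: go left to 23.
  Visit 23.
  At 23: go left to 7.
    7 is a leaf — visit 7.
  At 23: go right to 38.
    Visit 38.
    At 38: go left to 18.
      Visit 18.
      At 18: go left to 9.
        Visit 9.
        At 9: go left to 27.
          Visit 27.
          At 27: go left to 26.
            Visit 26.
            At 26: go left to 34.
              34 is a leaf — visit 34.
            At 26: no right child.
          At 27: no right child.
        At 9: no right child.
      At 18: go right to 32.
        Visit 32.
        At 32: go left to 35.
          35 is a leaf — visit 35.
        At 32: go right to 4.
          Visit 4.
          At 4: go left to 24.
            24 is a leaf — visit 24.
          At 4: go right to 1.
            1 is a leaf — visit 1.
    At 38: go right to 22.
      Visit 22.
      At 22: go left to 14.
        14 is a leaf — visit 14.
      At 22: no right child.
At 12: go right to 8.
  8 is a leaf — visit 8.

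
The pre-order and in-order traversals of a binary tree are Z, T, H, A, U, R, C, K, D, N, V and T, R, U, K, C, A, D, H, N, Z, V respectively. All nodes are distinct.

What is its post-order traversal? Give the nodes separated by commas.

The first element of pre-order is the root; it splits in-order into left and right subtrees.
Root Z: left subtree has 9 nodes {T, R, U, K, C, A, D, H, N}, right has 1 {V}.
  Root T: left subtree has 0 nodes { }, right has 8 {R, U, K, C, A, D, H, N}.
    Root H: left subtree has 6 nodes {R, U, K, C, A, D}, right has 1 {N}.
      Root A: left subtree has 4 nodes {R, U, K, C}, right has 1 {D}.
        Root U: left subtree has 1 node {R}, right has 2 {K, C}.
          Root C: left subtree has 1 node {K}, right has 0 { }.

R, K, C, U, D, A, N, H, T, V, Z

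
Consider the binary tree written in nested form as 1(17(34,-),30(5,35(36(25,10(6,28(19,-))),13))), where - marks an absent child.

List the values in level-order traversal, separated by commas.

1, 17, 30, 34, 5, 35, 36, 13, 25, 10, 6, 28, 19

Level-order visits nodes level by level from the root, left to right within each level.
Level 0: 1
Level 1: 17, 30
Level 2: 34, 5, 35
Level 3: 36, 13
Level 4: 25, 10
Level 5: 6, 28
Level 6: 19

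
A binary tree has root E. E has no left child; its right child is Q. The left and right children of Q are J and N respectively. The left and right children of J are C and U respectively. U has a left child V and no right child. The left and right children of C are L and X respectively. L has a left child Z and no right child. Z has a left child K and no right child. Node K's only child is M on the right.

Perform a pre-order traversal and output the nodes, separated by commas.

E, Q, J, C, L, Z, K, M, X, U, V, N

Pre-order visits the node, then its left subtree, then its right subtree.
Visit E.
At E: no left child.
At E: go right to Q.
  Visit Q.
  At Q: go left to J.
    Visit J.
    At J: go left to C.
      Visit C.
      At C: go left to L.
        Visit L.
        At L: go left to Z.
          Visit Z.
          At Z: go left to K.
            Visit K.
            At K: no left child.
            At K: go right to M.
              M is a leaf — visit M.
          At Z: no right child.
        At L: no right child.
      At C: go right to X.
        X is a leaf — visit X.
    At J: go right to U.
      Visit U.
      At U: go left to V.
        V is a leaf — visit V.
      At U: no right child.
  At Q: go right to N.
    N is a leaf — visit N.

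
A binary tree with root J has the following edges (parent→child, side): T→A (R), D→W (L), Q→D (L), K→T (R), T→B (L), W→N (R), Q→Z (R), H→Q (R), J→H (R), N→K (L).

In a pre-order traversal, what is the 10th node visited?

A

Pre-order visits the node, then its left subtree, then its right subtree.
Visit J.
At J: no left child.
At J: go right to H.
  Visit H.
  At H: no left child.
  At H: go right to Q.
    Visit Q.
    At Q: go left to D.
      Visit D.
      At D: go left to W.
        Visit W.
        At W: no left child.
        At W: go right to N.
          Visit N.
          At N: go left to K.
            Visit K.
            At K: no left child.
            At K: go right to T.
              Visit T.
              At T: go left to B.
                B is a leaf — visit B.
              At T: go right to A.
                A is a leaf — visit A.
          At N: no right child.
      At D: no right child.
    At Q: go right to Z.
      Z is a leaf — visit Z.
Full pre-order sequence: J, H, Q, D, W, N, K, T, B, A, Z.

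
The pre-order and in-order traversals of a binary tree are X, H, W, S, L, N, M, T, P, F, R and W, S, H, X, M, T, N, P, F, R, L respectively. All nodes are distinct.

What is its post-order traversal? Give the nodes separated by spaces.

The first element of pre-order is the root; it splits in-order into left and right subtrees.
Root X: left subtree has 3 nodes {W, S, H}, right has 7 {M, T, N, P, F, R, L}.
  Root H: left subtree has 2 nodes {W, S}, right has 0 { }.
    Root W: left subtree has 0 nodes { }, right has 1 {S}.
  Root L: left subtree has 6 nodes {M, T, N, P, F, R}, right has 0 { }.
    Root N: left subtree has 2 nodes {M, T}, right has 3 {P, F, R}.
      Root M: left subtree has 0 nodes { }, right has 1 {T}.
      Root P: left subtree has 0 nodes { }, right has 2 {F, R}.
        Root F: left subtree has 0 nodes { }, right has 1 {R}.

S W H T M R F P N L X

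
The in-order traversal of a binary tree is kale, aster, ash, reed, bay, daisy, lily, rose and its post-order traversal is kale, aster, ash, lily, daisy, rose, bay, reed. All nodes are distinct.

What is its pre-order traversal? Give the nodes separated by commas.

reed, ash, aster, kale, bay, rose, daisy, lily

The last element of post-order is the root; it splits in-order into left and right subtrees.
Root reed: left subtree has 3 nodes {kale, aster, ash}, right has 4 {bay, daisy, lily, rose}.
  Root ash: left subtree has 2 nodes {kale, aster}, right has 0 { }.
    Root aster: left subtree has 1 node {kale}, right has 0 { }.
  Root bay: left subtree has 0 nodes { }, right has 3 {daisy, lily, rose}.
    Root rose: left subtree has 2 nodes {daisy, lily}, right has 0 { }.
      Root daisy: left subtree has 0 nodes { }, right has 1 {lily}.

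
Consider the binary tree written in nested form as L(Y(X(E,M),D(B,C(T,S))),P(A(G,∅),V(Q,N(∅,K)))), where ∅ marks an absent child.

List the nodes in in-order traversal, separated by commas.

In-order visits the left subtree, then the node, then the right subtree.
At L: go left to Y.
  At Y: go left to X.
    At X: go left to E.
      E is a leaf — visit E.
    Visit X.
    At X: go right to M.
      M is a leaf — visit M.
  Visit Y.
  At Y: go right to D.
    At D: go left to B.
      B is a leaf — visit B.
    Visit D.
    At D: go right to C.
      At C: go left to T.
        T is a leaf — visit T.
      Visit C.
      At C: go right to S.
        S is a leaf — visit S.
Visit L.
At L: go right to P.
  At P: go left to A.
    At A: go left to G.
      G is a leaf — visit G.
    Visit A.
    At A: no right child.
  Visit P.
  At P: go right to V.
    At V: go left to Q.
      Q is a leaf — visit Q.
    Visit V.
    At V: go right to N.
      At N: no left child.
      Visit N.
      At N: go right to K.
        K is a leaf — visit K.

E, X, M, Y, B, D, T, C, S, L, G, A, P, Q, V, N, K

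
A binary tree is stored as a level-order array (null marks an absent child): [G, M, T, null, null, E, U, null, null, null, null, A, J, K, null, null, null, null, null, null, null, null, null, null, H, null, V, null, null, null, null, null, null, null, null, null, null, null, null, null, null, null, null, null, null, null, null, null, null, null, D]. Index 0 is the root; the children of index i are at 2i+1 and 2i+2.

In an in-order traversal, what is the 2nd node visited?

In-order visits the left subtree, then the node, then the right subtree.
At G: go left to M.
  M is a leaf — visit M.
Visit G.
At G: go right to T.
  At T: go left to E.
    At E: go left to A.
      At A: no left child.
      Visit A.
      At A: go right to H.
        At H: no left child.
        Visit H.
        At H: go right to D.
          D is a leaf — visit D.
    Visit E.
    At E: go right to J.
      At J: no left child.
      Visit J.
      At J: go right to V.
        V is a leaf — visit V.
  Visit T.
  At T: go right to U.
    At U: go left to K.
      K is a leaf — visit K.
    Visit U.
    At U: no right child.
Full in-order sequence: M, G, A, H, D, E, J, V, T, K, U.

G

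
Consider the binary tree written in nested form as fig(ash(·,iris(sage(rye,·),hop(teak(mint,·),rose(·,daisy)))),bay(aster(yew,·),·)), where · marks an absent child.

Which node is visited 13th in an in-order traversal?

In-order visits the left subtree, then the node, then the right subtree.
At fig: go left to ash.
  At ash: no left child.
  Visit ash.
  At ash: go right to iris.
    At iris: go left to sage.
      At sage: go left to rye.
        rye is a leaf — visit rye.
      Visit sage.
      At sage: no right child.
    Visit iris.
    At iris: go right to hop.
      At hop: go left to teak.
        At teak: go left to mint.
          mint is a leaf — visit mint.
        Visit teak.
        At teak: no right child.
      Visit hop.
      At hop: go right to rose.
        At rose: no left child.
        Visit rose.
        At rose: go right to daisy.
          daisy is a leaf — visit daisy.
Visit fig.
At fig: go right to bay.
  At bay: go left to aster.
    At aster: go left to yew.
      yew is a leaf — visit yew.
    Visit aster.
    At aster: no right child.
  Visit bay.
  At bay: no right child.
Full in-order sequence: ash, rye, sage, iris, mint, teak, hop, rose, daisy, fig, yew, aster, bay.

bay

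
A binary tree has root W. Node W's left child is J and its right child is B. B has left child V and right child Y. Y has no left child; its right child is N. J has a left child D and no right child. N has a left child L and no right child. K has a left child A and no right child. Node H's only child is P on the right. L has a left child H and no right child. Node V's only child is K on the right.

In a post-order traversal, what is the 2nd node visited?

J

Post-order visits the left subtree, then the right subtree, then the node.
At W: go left to J.
  At J: go left to D.
    D is a leaf — visit D.
  At J: no right child.
  Visit J.
At W: go right to B.
  At B: go left to V.
    At V: no left child.
    At V: go right to K.
      At K: go left to A.
        A is a leaf — visit A.
      At K: no right child.
      Visit K.
    Visit V.
  At B: go right to Y.
    At Y: no left child.
    At Y: go right to N.
      At N: go left to L.
        At L: go left to H.
          At H: no left child.
          At H: go right to P.
            P is a leaf — visit P.
          Visit H.
        At L: no right child.
        Visit L.
      At N: no right child.
      Visit N.
    Visit Y.
  Visit B.
Visit W.
Full post-order sequence: D, J, A, K, V, P, H, L, N, Y, B, W.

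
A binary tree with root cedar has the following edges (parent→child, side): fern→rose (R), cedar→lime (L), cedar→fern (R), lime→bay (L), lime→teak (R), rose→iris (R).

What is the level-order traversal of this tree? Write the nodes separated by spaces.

cedar lime fern bay teak rose iris

Level-order visits nodes level by level from the root, left to right within each level.
Level 0: cedar
Level 1: lime, fern
Level 2: bay, teak, rose
Level 3: iris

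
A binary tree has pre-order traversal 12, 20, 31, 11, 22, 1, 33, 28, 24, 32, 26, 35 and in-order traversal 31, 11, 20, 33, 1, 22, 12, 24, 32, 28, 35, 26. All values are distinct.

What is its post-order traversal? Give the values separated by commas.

11, 31, 33, 1, 22, 20, 32, 24, 35, 26, 28, 12

The first element of pre-order is the root; it splits in-order into left and right subtrees.
Root 12: left subtree has 6 nodes {31, 11, 20, 33, 1, 22}, right has 5 {24, 32, 28, 35, 26}.
  Root 20: left subtree has 2 nodes {31, 11}, right has 3 {33, 1, 22}.
    Root 31: left subtree has 0 nodes { }, right has 1 {11}.
    Root 22: left subtree has 2 nodes {33, 1}, right has 0 { }.
      Root 1: left subtree has 1 node {33}, right has 0 { }.
  Root 28: left subtree has 2 nodes {24, 32}, right has 2 {35, 26}.
    Root 24: left subtree has 0 nodes { }, right has 1 {32}.
    Root 26: left subtree has 1 node {35}, right has 0 { }.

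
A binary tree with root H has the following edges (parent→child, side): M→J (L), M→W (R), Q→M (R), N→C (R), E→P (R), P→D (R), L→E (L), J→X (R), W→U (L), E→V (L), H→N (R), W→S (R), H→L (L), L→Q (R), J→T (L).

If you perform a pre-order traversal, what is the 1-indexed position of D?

6

Pre-order visits the node, then its left subtree, then its right subtree.
Visit H.
At H: go left to L.
  Visit L.
  At L: go left to E.
    Visit E.
    At E: go left to V.
      V is a leaf — visit V.
    At E: go right to P.
      Visit P.
      At P: no left child.
      At P: go right to D.
        D is a leaf — visit D.
  At L: go right to Q.
    Visit Q.
    At Q: no left child.
    At Q: go right to M.
      Visit M.
      At M: go left to J.
        Visit J.
        At J: go left to T.
          T is a leaf — visit T.
        At J: go right to X.
          X is a leaf — visit X.
      At M: go right to W.
        Visit W.
        At W: go left to U.
          U is a leaf — visit U.
        At W: go right to S.
          S is a leaf — visit S.
At H: go right to N.
  Visit N.
  At N: no left child.
  At N: go right to C.
    C is a leaf — visit C.
Full pre-order sequence: H, L, E, V, P, D, Q, M, J, T, X, W, U, S, N, C.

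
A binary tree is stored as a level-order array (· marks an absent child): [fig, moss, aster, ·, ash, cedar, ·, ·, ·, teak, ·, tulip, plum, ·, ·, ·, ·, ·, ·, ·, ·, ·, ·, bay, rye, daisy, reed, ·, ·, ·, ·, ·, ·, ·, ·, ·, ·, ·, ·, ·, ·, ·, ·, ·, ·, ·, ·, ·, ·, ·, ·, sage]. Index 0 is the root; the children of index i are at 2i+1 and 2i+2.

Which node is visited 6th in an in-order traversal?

tulip

In-order visits the left subtree, then the node, then the right subtree.
At fig: go left to moss.
  At moss: no left child.
  Visit moss.
  At moss: go right to ash.
    At ash: go left to teak.
      teak is a leaf — visit teak.
    Visit ash.
    At ash: no right child.
Visit fig.
At fig: go right to aster.
  At aster: go left to cedar.
    At cedar: go left to tulip.
      At tulip: go left to bay.
        bay is a leaf — visit bay.
      Visit tulip.
      At tulip: go right to rye.
        rye is a leaf — visit rye.
    Visit cedar.
    At cedar: go right to plum.
      At plum: go left to daisy.
        At daisy: go left to sage.
          sage is a leaf — visit sage.
        Visit daisy.
        At daisy: no right child.
      Visit plum.
      At plum: go right to reed.
        reed is a leaf — visit reed.
  Visit aster.
  At aster: no right child.
Full in-order sequence: moss, teak, ash, fig, bay, tulip, rye, cedar, sage, daisy, plum, reed, aster.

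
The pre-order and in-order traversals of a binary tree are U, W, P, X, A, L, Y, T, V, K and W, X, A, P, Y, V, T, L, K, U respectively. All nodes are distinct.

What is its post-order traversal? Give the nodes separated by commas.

The first element of pre-order is the root; it splits in-order into left and right subtrees.
Root U: left subtree has 9 nodes {W, X, A, P, Y, V, T, L, K}, right has 0 { }.
  Root W: left subtree has 0 nodes { }, right has 8 {X, A, P, Y, V, T, L, K}.
    Root P: left subtree has 2 nodes {X, A}, right has 5 {Y, V, T, L, K}.
      Root X: left subtree has 0 nodes { }, right has 1 {A}.
      Root L: left subtree has 3 nodes {Y, V, T}, right has 1 {K}.
        Root Y: left subtree has 0 nodes { }, right has 2 {V, T}.
          Root T: left subtree has 1 node {V}, right has 0 { }.

A, X, V, T, Y, K, L, P, W, U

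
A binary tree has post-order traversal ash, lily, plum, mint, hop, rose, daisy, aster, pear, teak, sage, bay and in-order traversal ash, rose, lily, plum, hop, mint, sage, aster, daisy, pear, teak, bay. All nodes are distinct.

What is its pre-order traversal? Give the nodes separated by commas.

bay, sage, rose, ash, hop, plum, lily, mint, teak, pear, aster, daisy

The last element of post-order is the root; it splits in-order into left and right subtrees.
Root bay: left subtree has 11 nodes {ash, rose, lily, plum, hop, mint, sage, aster, daisy, pear, teak}, right has 0 { }.
  Root sage: left subtree has 6 nodes {ash, rose, lily, plum, hop, mint}, right has 4 {aster, daisy, pear, teak}.
    Root rose: left subtree has 1 node {ash}, right has 4 {lily, plum, hop, mint}.
      Root hop: left subtree has 2 nodes {lily, plum}, right has 1 {mint}.
        Root plum: left subtree has 1 node {lily}, right has 0 { }.
    Root teak: left subtree has 3 nodes {aster, daisy, pear}, right has 0 { }.
      Root pear: left subtree has 2 nodes {aster, daisy}, right has 0 { }.
        Root aster: left subtree has 0 nodes { }, right has 1 {daisy}.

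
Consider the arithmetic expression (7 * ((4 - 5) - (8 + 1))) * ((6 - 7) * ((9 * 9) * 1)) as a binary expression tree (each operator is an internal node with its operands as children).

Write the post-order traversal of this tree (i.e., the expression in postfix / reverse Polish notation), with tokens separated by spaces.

Post-order on an expression tree gives postfix notation: for each operator, emit left operand, right operand, then the operator.

7 4 5 - 8 1 + - * 6 7 - 9 9 * 1 * * *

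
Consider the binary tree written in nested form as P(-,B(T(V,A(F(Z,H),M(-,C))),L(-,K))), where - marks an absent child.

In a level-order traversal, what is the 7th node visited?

Level-order visits nodes level by level from the root, left to right within each level.
Level 0: P
Level 1: B
Level 2: T, L
Level 3: V, A, K
Level 4: F, M
Level 5: Z, H, C
Full level-order sequence: P, B, T, L, V, A, K, F, M, Z, H, C.

K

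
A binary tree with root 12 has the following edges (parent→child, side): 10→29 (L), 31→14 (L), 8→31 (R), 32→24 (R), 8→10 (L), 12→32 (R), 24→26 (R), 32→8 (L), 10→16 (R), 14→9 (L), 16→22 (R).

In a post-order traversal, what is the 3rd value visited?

Post-order visits the left subtree, then the right subtree, then the node.
At 12: no left child.
At 12: go right to 32.
  At 32: go left to 8.
    At 8: go left to 10.
      At 10: go left to 29.
        29 is a leaf — visit 29.
      At 10: go right to 16.
        At 16: no left child.
        At 16: go right to 22.
          22 is a leaf — visit 22.
        Visit 16.
      Visit 10.
    At 8: go right to 31.
      At 31: go left to 14.
        At 14: go left to 9.
          9 is a leaf — visit 9.
        At 14: no right child.
        Visit 14.
      At 31: no right child.
      Visit 31.
    Visit 8.
  At 32: go right to 24.
    At 24: no left child.
    At 24: go right to 26.
      26 is a leaf — visit 26.
    Visit 24.
  Visit 32.
Visit 12.
Full post-order sequence: 29, 22, 16, 10, 9, 14, 31, 8, 26, 24, 32, 12.

16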